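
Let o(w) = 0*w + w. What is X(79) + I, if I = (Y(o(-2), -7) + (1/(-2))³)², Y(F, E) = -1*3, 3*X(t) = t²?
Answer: 401299/192 ≈ 2090.1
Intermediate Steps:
X(t) = t²/3
o(w) = w (o(w) = 0 + w = w)
Y(F, E) = -3
I = 625/64 (I = (-3 + (1/(-2))³)² = (-3 + (-½)³)² = (-3 - ⅛)² = (-25/8)² = 625/64 ≈ 9.7656)
X(79) + I = (⅓)*79² + 625/64 = (⅓)*6241 + 625/64 = 6241/3 + 625/64 = 401299/192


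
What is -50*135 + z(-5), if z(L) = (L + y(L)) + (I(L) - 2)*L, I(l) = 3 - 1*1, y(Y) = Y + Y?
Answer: -6765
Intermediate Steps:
y(Y) = 2*Y
I(l) = 2 (I(l) = 3 - 1 = 2)
z(L) = 3*L (z(L) = (L + 2*L) + (2 - 2)*L = 3*L + 0*L = 3*L + 0 = 3*L)
-50*135 + z(-5) = -50*135 + 3*(-5) = -6750 - 15 = -6765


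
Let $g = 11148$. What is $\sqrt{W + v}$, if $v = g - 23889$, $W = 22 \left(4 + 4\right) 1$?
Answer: $i \sqrt{12565} \approx 112.09 i$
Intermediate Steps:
$W = 176$ ($W = 22 \cdot 8 \cdot 1 = 22 \cdot 8 = 176$)
$v = -12741$ ($v = 11148 - 23889 = -12741$)
$\sqrt{W + v} = \sqrt{176 - 12741} = \sqrt{-12565} = i \sqrt{12565}$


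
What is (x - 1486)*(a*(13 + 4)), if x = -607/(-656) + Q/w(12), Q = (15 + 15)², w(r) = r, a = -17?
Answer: 267327601/656 ≈ 4.0751e+5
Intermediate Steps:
Q = 900 (Q = 30² = 900)
x = 49807/656 (x = -607/(-656) + 900/12 = -607*(-1/656) + 900*(1/12) = 607/656 + 75 = 49807/656 ≈ 75.925)
(x - 1486)*(a*(13 + 4)) = (49807/656 - 1486)*(-17*(13 + 4)) = -(-15725153)*17/656 = -925009/656*(-289) = 267327601/656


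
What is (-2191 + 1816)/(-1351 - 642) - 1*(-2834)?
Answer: 5648537/1993 ≈ 2834.2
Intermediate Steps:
(-2191 + 1816)/(-1351 - 642) - 1*(-2834) = -375/(-1993) + 2834 = -375*(-1/1993) + 2834 = 375/1993 + 2834 = 5648537/1993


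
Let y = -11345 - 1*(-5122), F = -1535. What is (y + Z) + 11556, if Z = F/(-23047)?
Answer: 122911186/23047 ≈ 5333.1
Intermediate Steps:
Z = 1535/23047 (Z = -1535/(-23047) = -1535*(-1/23047) = 1535/23047 ≈ 0.066603)
y = -6223 (y = -11345 + 5122 = -6223)
(y + Z) + 11556 = (-6223 + 1535/23047) + 11556 = -143419946/23047 + 11556 = 122911186/23047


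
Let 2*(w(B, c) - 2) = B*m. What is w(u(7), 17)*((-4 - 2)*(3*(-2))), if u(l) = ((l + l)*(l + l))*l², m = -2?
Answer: -345672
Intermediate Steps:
u(l) = 4*l⁴ (u(l) = ((2*l)*(2*l))*l² = (4*l²)*l² = 4*l⁴)
w(B, c) = 2 - B (w(B, c) = 2 + (B*(-2))/2 = 2 + (-2*B)/2 = 2 - B)
w(u(7), 17)*((-4 - 2)*(3*(-2))) = (2 - 4*7⁴)*((-4 - 2)*(3*(-2))) = (2 - 4*2401)*(-6*(-6)) = (2 - 1*9604)*36 = (2 - 9604)*36 = -9602*36 = -345672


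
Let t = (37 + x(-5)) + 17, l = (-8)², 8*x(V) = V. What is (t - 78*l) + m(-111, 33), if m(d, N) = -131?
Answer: -40557/8 ≈ -5069.6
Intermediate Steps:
x(V) = V/8
l = 64
t = 427/8 (t = (37 + (⅛)*(-5)) + 17 = (37 - 5/8) + 17 = 291/8 + 17 = 427/8 ≈ 53.375)
(t - 78*l) + m(-111, 33) = (427/8 - 78*64) - 131 = (427/8 - 4992) - 131 = -39509/8 - 131 = -40557/8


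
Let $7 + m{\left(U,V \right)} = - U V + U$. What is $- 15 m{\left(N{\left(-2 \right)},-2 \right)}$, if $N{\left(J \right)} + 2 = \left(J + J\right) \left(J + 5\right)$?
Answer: $735$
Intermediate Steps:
$N{\left(J \right)} = -2 + 2 J \left(5 + J\right)$ ($N{\left(J \right)} = -2 + \left(J + J\right) \left(J + 5\right) = -2 + 2 J \left(5 + J\right)$)
$m{\left(U,V \right)} = -7 + U - U V$ ($m{\left(U,V \right)} = -7 + \left(- U V + U\right) = -7 - \left(- U + U V\right) = -7 + U - U V$)
$- 15 m{\left(N{\left(-2 \right)},-2 \right)} = - 15 \left(-7 + \left(-2 + 2 \left(-2\right)^{2} + 10 \left(-2\right)\right) - \left(-2 + 2 \left(-2\right)^{2} + 10 \left(-2\right)\right) \left(-2\right)\right) = - 15 \left(-7 - 14 - \left(-2 + 2 \cdot 4 - 20\right) \left(-2\right)\right) = - 15 \left(-7 - 14 - \left(-2 + 8 - 20\right) \left(-2\right)\right) = - 15 \left(-7 - 14 - \left(-14\right) \left(-2\right)\right) = - 15 \left(-7 - 14 - 28\right) = \left(-15\right) \left(-49\right) = 735$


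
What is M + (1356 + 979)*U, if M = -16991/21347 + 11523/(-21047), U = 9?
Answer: 9441232252577/449290309 ≈ 21014.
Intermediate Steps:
M = -603591058/449290309 (M = -16991*1/21347 + 11523*(-1/21047) = -16991/21347 - 11523/21047 = -603591058/449290309 ≈ -1.3434)
M + (1356 + 979)*U = -603591058/449290309 + (1356 + 979)*9 = -603591058/449290309 + 2335*9 = -603591058/449290309 + 21015 = 9441232252577/449290309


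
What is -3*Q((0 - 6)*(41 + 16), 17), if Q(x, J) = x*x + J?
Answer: -350943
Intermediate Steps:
Q(x, J) = J + x² (Q(x, J) = x² + J = J + x²)
-3*Q((0 - 6)*(41 + 16), 17) = -3*(17 + ((0 - 6)*(41 + 16))²) = -3*(17 + (-6*57)²) = -3*(17 + (-342)²) = -3*(17 + 116964) = -3*116981 = -350943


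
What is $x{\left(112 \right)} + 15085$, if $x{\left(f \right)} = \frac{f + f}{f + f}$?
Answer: $15086$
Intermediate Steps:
$x{\left(f \right)} = 1$ ($x{\left(f \right)} = \frac{2 f}{2 f} = 2 f \frac{1}{2 f} = 1$)
$x{\left(112 \right)} + 15085 = 1 + 15085 = 15086$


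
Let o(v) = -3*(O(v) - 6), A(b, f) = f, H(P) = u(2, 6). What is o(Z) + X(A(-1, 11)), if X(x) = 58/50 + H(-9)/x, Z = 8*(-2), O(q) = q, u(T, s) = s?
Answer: 18619/275 ≈ 67.705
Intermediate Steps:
H(P) = 6
Z = -16
o(v) = 18 - 3*v (o(v) = -3*(v - 6) = -3*(-6 + v) = 18 - 3*v)
X(x) = 29/25 + 6/x (X(x) = 58/50 + 6/x = 58*(1/50) + 6/x = 29/25 + 6/x)
o(Z) + X(A(-1, 11)) = (18 - 3*(-16)) + (29/25 + 6/11) = (18 + 48) + (29/25 + 6*(1/11)) = 66 + (29/25 + 6/11) = 66 + 469/275 = 18619/275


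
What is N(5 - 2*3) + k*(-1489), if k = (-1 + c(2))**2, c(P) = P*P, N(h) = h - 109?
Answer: -13511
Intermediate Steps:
N(h) = -109 + h
c(P) = P**2
k = 9 (k = (-1 + 2**2)**2 = (-1 + 4)**2 = 3**2 = 9)
N(5 - 2*3) + k*(-1489) = (-109 + (5 - 2*3)) + 9*(-1489) = (-109 + (5 - 6)) - 13401 = (-109 - 1) - 13401 = -110 - 13401 = -13511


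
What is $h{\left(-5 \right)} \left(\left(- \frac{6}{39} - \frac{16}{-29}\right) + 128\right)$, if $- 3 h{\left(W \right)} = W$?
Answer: $\frac{242030}{1131} \approx 214.0$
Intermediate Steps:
$h{\left(W \right)} = - \frac{W}{3}$
$h{\left(-5 \right)} \left(\left(- \frac{6}{39} - \frac{16}{-29}\right) + 128\right) = \left(- \frac{1}{3}\right) \left(-5\right) \left(\left(- \frac{6}{39} - \frac{16}{-29}\right) + 128\right) = \frac{5 \left(\left(\left(-6\right) \frac{1}{39} - - \frac{16}{29}\right) + 128\right)}{3} = \frac{5 \left(\left(- \frac{2}{13} + \frac{16}{29}\right) + 128\right)}{3} = \frac{5 \left(\frac{150}{377} + 128\right)}{3} = \frac{5}{3} \cdot \frac{48406}{377} = \frac{242030}{1131}$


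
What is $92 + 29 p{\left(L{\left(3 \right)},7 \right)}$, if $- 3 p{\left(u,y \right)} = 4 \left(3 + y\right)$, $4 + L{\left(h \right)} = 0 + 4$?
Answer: $- \frac{884}{3} \approx -294.67$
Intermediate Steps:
$L{\left(h \right)} = 0$ ($L{\left(h \right)} = -4 + \left(0 + 4\right) = -4 + 4 = 0$)
$p{\left(u,y \right)} = -4 - \frac{4 y}{3}$ ($p{\left(u,y \right)} = - \frac{4 \left(3 + y\right)}{3} = - \frac{12 + 4 y}{3} = -4 - \frac{4 y}{3}$)
$92 + 29 p{\left(L{\left(3 \right)},7 \right)} = 92 + 29 \left(-4 - \frac{28}{3}\right) = 92 + 29 \left(- \frac{40}{3}\right) = 92 - \frac{1160}{3} = - \frac{884}{3}$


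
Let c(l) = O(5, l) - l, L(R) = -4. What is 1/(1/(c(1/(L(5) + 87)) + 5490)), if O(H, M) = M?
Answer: 5490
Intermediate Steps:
c(l) = 0 (c(l) = l - l = 0)
1/(1/(c(1/(L(5) + 87)) + 5490)) = 1/(1/(0 + 5490)) = 1/(1/5490) = 5490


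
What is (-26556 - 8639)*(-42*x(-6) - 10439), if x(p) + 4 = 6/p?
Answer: 360009655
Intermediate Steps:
x(p) = -4 + 6/p
(-26556 - 8639)*(-42*x(-6) - 10439) = (-26556 - 8639)*(-42*(-4 + 6/(-6)) - 10439) = -35195*(-42*(-4 + 6*(-1/6)) - 10439) = -35195*(-42*(-4 - 1) - 10439) = -35195*(-42*(-5) - 10439) = -35195*(210 - 10439) = -35195*(-10229) = 360009655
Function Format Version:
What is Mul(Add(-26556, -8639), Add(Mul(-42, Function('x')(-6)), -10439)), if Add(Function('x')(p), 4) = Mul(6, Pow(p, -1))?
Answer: 360009655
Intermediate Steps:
Function('x')(p) = Add(-4, Mul(6, Pow(p, -1)))
Mul(Add(-26556, -8639), Add(Mul(-42, Function('x')(-6)), -10439)) = Mul(Add(-26556, -8639), Add(Mul(-42, Add(-4, Mul(6, Pow(-6, -1)))), -10439)) = Mul(-35195, Add(Mul(-42, Add(-4, Mul(6, Rational(-1, 6)))), -10439)) = Mul(-35195, Add(Mul(-42, Add(-4, -1)), -10439)) = Mul(-35195, Add(Mul(-42, -5), -10439)) = Mul(-35195, Add(210, -10439)) = Mul(-35195, -10229) = 360009655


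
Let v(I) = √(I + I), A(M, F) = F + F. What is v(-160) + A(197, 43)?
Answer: 86 + 8*I*√5 ≈ 86.0 + 17.889*I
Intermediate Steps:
A(M, F) = 2*F
v(I) = √2*√I (v(I) = √(2*I) = √2*√I)
v(-160) + A(197, 43) = √2*√(-160) + 2*43 = √2*(4*I*√10) + 86 = 8*I*√5 + 86 = 86 + 8*I*√5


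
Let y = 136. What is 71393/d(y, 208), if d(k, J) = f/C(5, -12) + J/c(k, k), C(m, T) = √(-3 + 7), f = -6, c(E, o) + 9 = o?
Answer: -9066911/173 ≈ -52410.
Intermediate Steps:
c(E, o) = -9 + o
C(m, T) = 2 (C(m, T) = √4 = 2)
d(k, J) = -3 + J/(-9 + k) (d(k, J) = -6/2 + J/(-9 + k) = -6*½ + J/(-9 + k) = -3 + J/(-9 + k))
71393/d(y, 208) = 71393/(((27 + 208 - 3*136)/(-9 + 136))) = 71393/(((27 + 208 - 408)/127)) = 71393/(((1/127)*(-173))) = 71393/(-173/127) = 71393*(-127/173) = -9066911/173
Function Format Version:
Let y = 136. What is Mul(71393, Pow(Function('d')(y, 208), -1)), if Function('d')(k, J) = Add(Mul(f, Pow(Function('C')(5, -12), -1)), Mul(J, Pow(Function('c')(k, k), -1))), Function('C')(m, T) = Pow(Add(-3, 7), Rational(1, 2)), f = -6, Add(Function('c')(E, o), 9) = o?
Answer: Rational(-9066911, 173) ≈ -52410.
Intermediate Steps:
Function('c')(E, o) = Add(-9, o)
Function('C')(m, T) = 2 (Function('C')(m, T) = Pow(4, Rational(1, 2)) = 2)
Function('d')(k, J) = Add(-3, Mul(J, Pow(Add(-9, k), -1))) (Function('d')(k, J) = Add(Mul(-6, Pow(2, -1)), Mul(J, Pow(Add(-9, k), -1))) = Add(Mul(-6, Rational(1, 2)), Mul(J, Pow(Add(-9, k), -1))) = Add(-3, Mul(J, Pow(Add(-9, k), -1))))
Mul(71393, Pow(Function('d')(y, 208), -1)) = Mul(71393, Pow(Mul(Pow(Add(-9, 136), -1), Add(27, 208, Mul(-3, 136))), -1)) = Mul(71393, Pow(Mul(Pow(127, -1), Add(27, 208, -408)), -1)) = Mul(71393, Pow(Mul(Rational(1, 127), -173), -1)) = Mul(71393, Pow(Rational(-173, 127), -1)) = Mul(71393, Rational(-127, 173)) = Rational(-9066911, 173)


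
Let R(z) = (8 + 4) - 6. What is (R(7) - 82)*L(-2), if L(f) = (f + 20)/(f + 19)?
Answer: -1368/17 ≈ -80.471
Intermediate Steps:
R(z) = 6 (R(z) = 12 - 6 = 6)
L(f) = (20 + f)/(19 + f)
(R(7) - 82)*L(-2) = (6 - 82)*((20 - 2)/(19 - 2)) = -76*18/17 = -1368/17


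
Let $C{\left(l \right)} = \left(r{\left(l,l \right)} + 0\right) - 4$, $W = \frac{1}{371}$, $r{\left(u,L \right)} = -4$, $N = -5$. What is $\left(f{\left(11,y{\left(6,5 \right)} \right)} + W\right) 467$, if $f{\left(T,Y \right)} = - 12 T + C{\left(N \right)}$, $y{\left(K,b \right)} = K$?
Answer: $- \frac{24255513}{371} \approx -65379.0$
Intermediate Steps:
$W = \frac{1}{371} \approx 0.0026954$
$C{\left(l \right)} = -8$ ($C{\left(l \right)} = \left(-4 + 0\right) - 4 = -4 - 4 = -8$)
$f{\left(T,Y \right)} = -8 - 12 T$ ($f{\left(T,Y \right)} = - 12 T - 8 = -8 - 12 T$)
$\left(f{\left(11,y{\left(6,5 \right)} \right)} + W\right) 467 = \left(\left(-8 - 132\right) + \frac{1}{371}\right) 467 = \left(-140 + \frac{1}{371}\right) 467 = \left(- \frac{51939}{371}\right) 467 = - \frac{24255513}{371}$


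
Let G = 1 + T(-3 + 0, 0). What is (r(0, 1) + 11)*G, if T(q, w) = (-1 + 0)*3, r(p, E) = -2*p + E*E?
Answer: -24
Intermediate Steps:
r(p, E) = E² - 2*p (r(p, E) = -2*p + E² = E² - 2*p)
T(q, w) = -3 (T(q, w) = -1*3 = -3)
G = -2 (G = 1 - 3 = -2)
(r(0, 1) + 11)*G = ((1² - 2*0) + 11)*(-2) = ((1 + 0) + 11)*(-2) = (1 + 11)*(-2) = 12*(-2) = -24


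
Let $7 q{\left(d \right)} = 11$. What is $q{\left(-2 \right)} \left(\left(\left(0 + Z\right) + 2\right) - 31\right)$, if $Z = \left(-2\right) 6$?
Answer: $- \frac{451}{7} \approx -64.429$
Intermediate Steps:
$Z = -12$
$q{\left(d \right)} = \frac{11}{7}$ ($q{\left(d \right)} = \frac{1}{7} \cdot 11 = \frac{11}{7}$)
$q{\left(-2 \right)} \left(\left(\left(0 + Z\right) + 2\right) - 31\right) = \frac{11 \left(\left(\left(0 - 12\right) + 2\right) - 31\right)}{7} = \frac{11 \left(\left(-12 + 2\right) - 31\right)}{7} = \frac{11 \left(-10 - 31\right)}{7} = \frac{11}{7} \left(-41\right) = - \frac{451}{7}$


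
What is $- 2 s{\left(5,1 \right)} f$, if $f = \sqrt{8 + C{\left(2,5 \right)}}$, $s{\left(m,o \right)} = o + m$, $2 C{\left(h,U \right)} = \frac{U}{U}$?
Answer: $- 6 \sqrt{34} \approx -34.986$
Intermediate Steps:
$C{\left(h,U \right)} = \frac{1}{2}$ ($C{\left(h,U \right)} = \frac{U \frac{1}{U}}{2} = \frac{1}{2} \cdot 1 = \frac{1}{2}$)
$s{\left(m,o \right)} = m + o$
$f = \frac{\sqrt{34}}{2}$ ($f = \sqrt{8 + \frac{1}{2}} = \sqrt{\frac{17}{2}} = \frac{\sqrt{34}}{2} \approx 2.9155$)
$- 2 s{\left(5,1 \right)} f = - 2 \left(5 + 1\right) \frac{\sqrt{34}}{2} = \left(-2\right) 6 \frac{\sqrt{34}}{2} = - 12 \frac{\sqrt{34}}{2} = - 6 \sqrt{34}$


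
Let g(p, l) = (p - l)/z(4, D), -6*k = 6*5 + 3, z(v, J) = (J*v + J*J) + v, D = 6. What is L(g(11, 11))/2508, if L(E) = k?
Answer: -1/456 ≈ -0.0021930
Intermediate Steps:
z(v, J) = v + J² + J*v (z(v, J) = (J*v + J²) + v = (J² + J*v) + v = v + J² + J*v)
k = -11/2 (k = -(6*5 + 3)/6 = -(30 + 3)/6 = -⅙*33 = -11/2 ≈ -5.5000)
g(p, l) = -l/64 + p/64 (g(p, l) = (p - l)/(4 + 6² + 6*4) = (p - l)/(4 + 36 + 24) = (p - l)/64 = (p - l)*(1/64) = -l/64 + p/64)
L(E) = -11/2
L(g(11, 11))/2508 = -11/2/2508 = -11/2*1/2508 = -1/456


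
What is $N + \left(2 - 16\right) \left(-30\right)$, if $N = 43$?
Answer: $463$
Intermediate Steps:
$N + \left(2 - 16\right) \left(-30\right) = 43 + \left(2 - 16\right) \left(-30\right) = 43 - -420 = 43 + 420 = 463$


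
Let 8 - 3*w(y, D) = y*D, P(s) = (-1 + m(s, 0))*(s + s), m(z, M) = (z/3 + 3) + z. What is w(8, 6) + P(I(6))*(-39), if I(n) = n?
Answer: -14080/3 ≈ -4693.3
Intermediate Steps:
m(z, M) = 3 + 4*z/3 (m(z, M) = (z*(1/3) + 3) + z = (z/3 + 3) + z = (3 + z/3) + z = 3 + 4*z/3)
P(s) = 2*s*(2 + 4*s/3) (P(s) = (-1 + (3 + 4*s/3))*(s + s) = (2 + 4*s/3)*(2*s) = 2*s*(2 + 4*s/3))
w(y, D) = 8/3 - D*y/3 (w(y, D) = 8/3 - y*D/3 = 8/3 - D*y/3)
w(8, 6) + P(I(6))*(-39) = (8/3 - 1/3*6*8) + ((4/3)*6*(3 + 2*6))*(-39) = (8/3 - 16) + ((4/3)*6*(3 + 12))*(-39) = -40/3 + ((4/3)*6*15)*(-39) = -40/3 + 120*(-39) = -40/3 - 4680 = -14080/3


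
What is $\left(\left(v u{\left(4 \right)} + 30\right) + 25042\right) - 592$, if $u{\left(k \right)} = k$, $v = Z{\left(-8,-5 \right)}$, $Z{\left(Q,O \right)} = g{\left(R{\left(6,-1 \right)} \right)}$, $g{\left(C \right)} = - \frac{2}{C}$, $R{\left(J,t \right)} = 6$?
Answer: $\frac{73436}{3} \approx 24479.0$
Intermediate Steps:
$Z{\left(Q,O \right)} = - \frac{1}{3}$ ($Z{\left(Q,O \right)} = - \frac{2}{6} = \left(-2\right) \frac{1}{6} = - \frac{1}{3}$)
$v = - \frac{1}{3} \approx -0.33333$
$\left(\left(v u{\left(4 \right)} + 30\right) + 25042\right) - 592 = \left(\left(\left(- \frac{1}{3}\right) 4 + 30\right) + 25042\right) - 592 = \left(\left(- \frac{4}{3} + 30\right) + 25042\right) - 592 = \left(\frac{86}{3} + 25042\right) - 592 = \frac{75212}{3} - 592 = \frac{73436}{3}$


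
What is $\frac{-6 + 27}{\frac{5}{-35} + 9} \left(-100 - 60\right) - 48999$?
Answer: $- \frac{1530729}{31} \approx -49378.0$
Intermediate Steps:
$\frac{-6 + 27}{\frac{5}{-35} + 9} \left(-100 - 60\right) - 48999 = \frac{21}{5 \left(- \frac{1}{35}\right) + 9} \left(-160\right) - 48999 = \frac{21}{- \frac{1}{7} + 9} \left(-160\right) - 48999 = \frac{21}{\frac{62}{7}} \left(-160\right) - 48999 = 21 \cdot \frac{7}{62} \left(-160\right) - 48999 = \frac{147}{62} \left(-160\right) - 48999 = - \frac{11760}{31} - 48999 = - \frac{1530729}{31}$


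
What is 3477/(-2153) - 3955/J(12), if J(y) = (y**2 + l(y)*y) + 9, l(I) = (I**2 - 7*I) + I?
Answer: -106648/19377 ≈ -5.5038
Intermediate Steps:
l(I) = I**2 - 6*I
J(y) = 9 + y**2 + y**2*(-6 + y) (J(y) = (y**2 + (y*(-6 + y))*y) + 9 = (y**2 + y**2*(-6 + y)) + 9 = 9 + y**2 + y**2*(-6 + y))
3477/(-2153) - 3955/J(12) = 3477/(-2153) - 3955/(9 + 12**3 - 5*12**2) = 3477*(-1/2153) - 3955/(9 + 1728 - 5*144) = -3477/2153 - 3955/(9 + 1728 - 720) = -3477/2153 - 3955/1017 = -3477/2153 - 3955*1/1017 = -3477/2153 - 35/9 = -106648/19377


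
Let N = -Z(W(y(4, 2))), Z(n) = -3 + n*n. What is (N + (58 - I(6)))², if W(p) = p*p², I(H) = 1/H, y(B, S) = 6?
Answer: 78159944041/36 ≈ 2.1711e+9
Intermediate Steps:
W(p) = p³
Z(n) = -3 + n²
N = -46653 (N = -(-3 + (6³)²) = -(-3 + 216²) = -(-3 + 46656) = -1*46653 = -46653)
(N + (58 - I(6)))² = (-46653 + (58 - 1/6))² = (-46653 + (58 - 1*⅙))² = (-46653 + (58 - ⅙))² = (-46653 + 347/6)² = (-279571/6)² = 78159944041/36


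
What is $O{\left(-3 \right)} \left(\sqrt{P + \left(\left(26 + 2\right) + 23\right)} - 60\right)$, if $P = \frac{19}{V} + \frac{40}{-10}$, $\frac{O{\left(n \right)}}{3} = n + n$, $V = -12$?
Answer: $1080 - 3 \sqrt{1635} \approx 958.69$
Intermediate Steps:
$O{\left(n \right)} = 6 n$ ($O{\left(n \right)} = 3 \left(n + n\right) = 3 \cdot 2 n = 6 n$)
$P = - \frac{67}{12}$ ($P = \frac{19}{-12} + \frac{40}{-10} = 19 \left(- \frac{1}{12}\right) + 40 \left(- \frac{1}{10}\right) = - \frac{19}{12} - 4 = - \frac{67}{12} \approx -5.5833$)
$O{\left(-3 \right)} \left(\sqrt{P + \left(\left(26 + 2\right) + 23\right)} - 60\right) = 6 \left(-3\right) \left(\sqrt{- \frac{67}{12} + \left(\left(26 + 2\right) + 23\right)} - 60\right) = - 18 \left(\sqrt{- \frac{67}{12} + \left(28 + 23\right)} - 60\right) = - 18 \left(\sqrt{- \frac{67}{12} + 51} - 60\right) = - 18 \left(\sqrt{\frac{545}{12}} - 60\right) = - 18 \left(\frac{\sqrt{1635}}{6} - 60\right) = - 18 \left(-60 + \frac{\sqrt{1635}}{6}\right) = 1080 - 3 \sqrt{1635}$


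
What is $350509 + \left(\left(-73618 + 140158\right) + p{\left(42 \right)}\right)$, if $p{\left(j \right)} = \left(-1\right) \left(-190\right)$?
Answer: $417239$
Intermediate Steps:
$p{\left(j \right)} = 190$
$350509 + \left(\left(-73618 + 140158\right) + p{\left(42 \right)}\right) = 350509 + \left(\left(-73618 + 140158\right) + 190\right) = 350509 + \left(66540 + 190\right) = 350509 + 66730 = 417239$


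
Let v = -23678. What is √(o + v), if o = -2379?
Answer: I*√26057 ≈ 161.42*I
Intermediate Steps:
√(o + v) = √(-2379 - 23678) = √(-26057) = I*√26057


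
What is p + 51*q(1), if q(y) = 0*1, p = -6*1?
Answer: -6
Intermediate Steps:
p = -6
q(y) = 0
p + 51*q(1) = -6 + 51*0 = -6 + 0 = -6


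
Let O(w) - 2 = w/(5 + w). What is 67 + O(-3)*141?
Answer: 275/2 ≈ 137.50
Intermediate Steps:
O(w) = 2 + w/(5 + w)
67 + O(-3)*141 = 67 + ((10 + 3*(-3))/(5 - 3))*141 = 67 + ((10 - 9)/2)*141 = 67 + ((½)*1)*141 = 67 + (½)*141 = 67 + 141/2 = 275/2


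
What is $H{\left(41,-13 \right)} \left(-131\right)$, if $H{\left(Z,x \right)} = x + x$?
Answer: $3406$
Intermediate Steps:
$H{\left(Z,x \right)} = 2 x$
$H{\left(41,-13 \right)} \left(-131\right) = 2 \left(-13\right) \left(-131\right) = \left(-26\right) \left(-131\right) = 3406$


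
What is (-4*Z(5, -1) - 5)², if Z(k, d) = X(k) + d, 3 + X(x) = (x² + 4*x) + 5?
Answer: 35721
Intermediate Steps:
X(x) = 2 + x² + 4*x (X(x) = -3 + ((x² + 4*x) + 5) = -3 + (5 + x² + 4*x) = 2 + x² + 4*x)
Z(k, d) = 2 + d + k² + 4*k (Z(k, d) = (2 + k² + 4*k) + d = 2 + d + k² + 4*k)
(-4*Z(5, -1) - 5)² = (-4*(2 - 1 + 5² + 4*5) - 5)² = (-4*(2 - 1 + 25 + 20) - 5)² = (-4*46 - 5)² = (-184 - 5)² = (-189)² = 35721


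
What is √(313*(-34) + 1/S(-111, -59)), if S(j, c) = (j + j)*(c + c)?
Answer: I*√1825716015219/13098 ≈ 103.16*I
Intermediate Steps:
S(j, c) = 4*c*j (S(j, c) = (2*j)*(2*c) = 4*c*j)
√(313*(-34) + 1/S(-111, -59)) = √(313*(-34) + 1/(4*(-59)*(-111))) = √(-10642 + 1/26196) = √(-278777831/26196) = I*√1825716015219/13098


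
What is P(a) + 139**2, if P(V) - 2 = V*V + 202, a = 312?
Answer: 116869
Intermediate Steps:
P(V) = 204 + V**2 (P(V) = 2 + (V*V + 202) = 2 + (V**2 + 202) = 2 + (202 + V**2) = 204 + V**2)
P(a) + 139**2 = (204 + 312**2) + 139**2 = (204 + 97344) + 19321 = 97548 + 19321 = 116869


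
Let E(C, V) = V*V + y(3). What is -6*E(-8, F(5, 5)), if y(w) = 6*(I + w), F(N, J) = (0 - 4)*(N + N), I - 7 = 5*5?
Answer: -10860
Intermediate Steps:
I = 32 (I = 7 + 5*5 = 7 + 25 = 32)
F(N, J) = -8*N
y(w) = 192 + 6*w (y(w) = 6*(32 + w) = 192 + 6*w)
E(C, V) = 210 + V² (E(C, V) = V*V + (192 + 6*3) = V² + (192 + 18) = V² + 210 = 210 + V²)
-6*E(-8, F(5, 5)) = -6*(210 + (-8*5)²) = -6*(210 + (-40)²) = -6*(210 + 1600) = -6*1810 = -10860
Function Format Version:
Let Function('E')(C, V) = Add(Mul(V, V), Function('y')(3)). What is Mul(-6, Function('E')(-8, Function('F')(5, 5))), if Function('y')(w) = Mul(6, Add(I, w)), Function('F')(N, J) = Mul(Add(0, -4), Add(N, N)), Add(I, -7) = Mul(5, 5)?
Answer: -10860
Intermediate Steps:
I = 32 (I = Add(7, Mul(5, 5)) = Add(7, 25) = 32)
Function('F')(N, J) = Mul(-8, N) (Function('F')(N, J) = Mul(-4, Mul(2, N)) = Mul(-8, N))
Function('y')(w) = Add(192, Mul(6, w)) (Function('y')(w) = Mul(6, Add(32, w)) = Add(192, Mul(6, w)))
Function('E')(C, V) = Add(210, Pow(V, 2)) (Function('E')(C, V) = Add(Mul(V, V), Add(192, Mul(6, 3))) = Add(Pow(V, 2), Add(192, 18)) = Add(Pow(V, 2), 210) = Add(210, Pow(V, 2)))
Mul(-6, Function('E')(-8, Function('F')(5, 5))) = Mul(-6, Add(210, Pow(Mul(-8, 5), 2))) = Mul(-6, Add(210, Pow(-40, 2))) = Mul(-6, Add(210, 1600)) = Mul(-6, 1810) = -10860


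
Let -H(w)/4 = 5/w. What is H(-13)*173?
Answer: 3460/13 ≈ 266.15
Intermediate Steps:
H(w) = -20/w
H(-13)*173 = -20/(-13)*173 = -20*(-1/13)*173 = (20/13)*173 = 3460/13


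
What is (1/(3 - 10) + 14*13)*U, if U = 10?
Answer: 12730/7 ≈ 1818.6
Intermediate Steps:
(1/(3 - 10) + 14*13)*U = (1/(3 - 10) + 14*13)*10 = (1/(-7) + 182)*10 = (-⅐ + 182)*10 = (1273/7)*10 = 12730/7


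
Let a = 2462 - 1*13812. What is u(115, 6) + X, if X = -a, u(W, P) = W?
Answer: 11465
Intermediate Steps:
a = -11350 (a = 2462 - 13812 = -11350)
X = 11350 (X = -1*(-11350) = 11350)
u(115, 6) + X = 115 + 11350 = 11465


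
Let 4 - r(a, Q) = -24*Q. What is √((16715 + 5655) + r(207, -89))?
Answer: √20238 ≈ 142.26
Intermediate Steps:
r(a, Q) = 4 + 24*Q (r(a, Q) = 4 - (-24)*Q = 4 + 24*Q)
√((16715 + 5655) + r(207, -89)) = √((16715 + 5655) + (4 + 24*(-89))) = √(22370 + (4 - 2136)) = √(22370 - 2132) = √20238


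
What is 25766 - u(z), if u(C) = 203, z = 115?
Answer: 25563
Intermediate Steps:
25766 - u(z) = 25766 - 1*203 = 25766 - 203 = 25563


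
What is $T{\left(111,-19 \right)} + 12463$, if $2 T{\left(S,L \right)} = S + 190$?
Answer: $\frac{25227}{2} \approx 12614.0$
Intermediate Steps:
$T{\left(S,L \right)} = 95 + \frac{S}{2}$ ($T{\left(S,L \right)} = \frac{S + 190}{2} = \frac{190 + S}{2} = 95 + \frac{S}{2}$)
$T{\left(111,-19 \right)} + 12463 = \left(95 + \frac{1}{2} \cdot 111\right) + 12463 = \left(95 + \frac{111}{2}\right) + 12463 = \frac{301}{2} + 12463 = \frac{25227}{2}$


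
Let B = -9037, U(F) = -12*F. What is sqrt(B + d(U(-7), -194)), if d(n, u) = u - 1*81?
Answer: 4*I*sqrt(582) ≈ 96.499*I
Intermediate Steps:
d(n, u) = -81 + u (d(n, u) = u - 81 = -81 + u)
sqrt(B + d(U(-7), -194)) = sqrt(-9037 + (-81 - 194)) = sqrt(-9037 - 275) = sqrt(-9312) = 4*I*sqrt(582)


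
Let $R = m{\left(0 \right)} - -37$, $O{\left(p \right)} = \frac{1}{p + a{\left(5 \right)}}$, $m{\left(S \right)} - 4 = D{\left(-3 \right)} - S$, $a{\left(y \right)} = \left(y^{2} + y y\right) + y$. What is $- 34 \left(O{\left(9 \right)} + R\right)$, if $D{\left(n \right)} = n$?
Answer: $- \frac{41361}{32} \approx -1292.5$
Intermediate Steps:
$a{\left(y \right)} = y + 2 y^{2}$ ($a{\left(y \right)} = \left(y^{2} + y^{2}\right) + y = 2 y^{2} + y = y + 2 y^{2}$)
$m{\left(S \right)} = 1 - S$ ($m{\left(S \right)} = 4 - \left(3 + S\right) = 1 - S$)
$O{\left(p \right)} = \frac{1}{55 + p}$ ($O{\left(p \right)} = \frac{1}{p + 5 \left(1 + 2 \cdot 5\right)} = \frac{1}{p + 5 \left(1 + 10\right)} = \frac{1}{p + 5 \cdot 11} = \frac{1}{p + 55} = \frac{1}{55 + p}$)
$R = 38$ ($R = \left(1 - 0\right) - -37 = \left(1 + 0\right) + 37 = 1 + 37 = 38$)
$- 34 \left(O{\left(9 \right)} + R\right) = - 34 \left(\frac{1}{55 + 9} + 38\right) = - 34 \left(\frac{1}{64} + 38\right) = \left(-34\right) \frac{2433}{64} = - \frac{41361}{32}$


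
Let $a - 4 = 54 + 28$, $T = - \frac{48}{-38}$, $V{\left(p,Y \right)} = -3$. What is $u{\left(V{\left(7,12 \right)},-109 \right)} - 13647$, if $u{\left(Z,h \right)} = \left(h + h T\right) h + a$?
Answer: $\frac{253224}{19} \approx 13328.0$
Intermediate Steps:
$T = \frac{24}{19}$ ($T = \left(-48\right) \left(- \frac{1}{38}\right) = \frac{24}{19} \approx 1.2632$)
$a = 86$ ($a = 4 + \left(54 + 28\right) = 4 + 82 = 86$)
$u{\left(Z,h \right)} = 86 + \frac{43 h^{2}}{19}$ ($u{\left(Z,h \right)} = \left(h + h \frac{24}{19}\right) h + 86 = \left(h + \frac{24 h}{19}\right) h + 86 = \frac{43 h}{19} h + 86 = \frac{43 h^{2}}{19} + 86 = 86 + \frac{43 h^{2}}{19}$)
$u{\left(V{\left(7,12 \right)},-109 \right)} - 13647 = \left(86 + \frac{43 \left(-109\right)^{2}}{19}\right) - 13647 = \left(86 + \frac{43}{19} \cdot 11881\right) - 13647 = \left(86 + \frac{510883}{19}\right) - 13647 = \frac{512517}{19} - 13647 = \frac{253224}{19}$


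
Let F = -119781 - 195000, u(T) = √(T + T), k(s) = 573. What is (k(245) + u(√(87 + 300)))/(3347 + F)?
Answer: -573/311434 - √6*43^(¼)/311434 ≈ -0.0018600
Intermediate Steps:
u(T) = √2*√T (u(T) = √(2*T) = √2*√T)
F = -314781
(k(245) + u(√(87 + 300)))/(3347 + F) = (573 + √2*√(√(87 + 300)))/(3347 - 314781) = (573 + √2*√(√387))/(-311434) = (573 + √2*√(3*√43))*(-1/311434) = (573 + √2*(√3*43^(¼)))*(-1/311434) = (573 + √6*43^(¼))*(-1/311434) = -573/311434 - √6*43^(¼)/311434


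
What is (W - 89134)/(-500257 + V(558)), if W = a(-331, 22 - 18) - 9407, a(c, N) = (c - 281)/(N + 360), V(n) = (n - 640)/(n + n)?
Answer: 5003800272/25402053677 ≈ 0.19698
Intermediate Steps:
V(n) = (-640 + n)/(2*n) (V(n) = (-640 + n)/((2*n)) = (-640 + n)*(1/(2*n)) = (-640 + n)/(2*n))
a(c, N) = (-281 + c)/(360 + N)
W = -856190/91 (W = (-281 - 331)/(360 + (22 - 18)) - 9407 = -612/(360 + 4) - 9407 = -612/364 - 9407 = (1/364)*(-612) - 9407 = -153/91 - 9407 = -856190/91 ≈ -9408.7)
(W - 89134)/(-500257 + V(558)) = (-856190/91 - 89134)/(-500257 + (½)*(-640 + 558)/558) = -8967384/(91*(-500257 + (½)*(1/558)*(-82))) = -8967384/(91*(-500257 - 41/558)) = -8967384/(91*(-279143447/558)) = -8967384/91*(-558/279143447) = 5003800272/25402053677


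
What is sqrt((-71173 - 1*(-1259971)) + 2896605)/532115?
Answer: sqrt(4085403)/532115 ≈ 0.0037985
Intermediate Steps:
sqrt((-71173 - 1*(-1259971)) + 2896605)/532115 = sqrt((-71173 + 1259971) + 2896605)*(1/532115) = sqrt(1188798 + 2896605)*(1/532115) = sqrt(4085403)*(1/532115) = sqrt(4085403)/532115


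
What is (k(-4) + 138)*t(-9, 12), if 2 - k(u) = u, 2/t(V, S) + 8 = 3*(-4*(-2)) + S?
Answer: 72/7 ≈ 10.286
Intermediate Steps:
t(V, S) = 2/(16 + S) (t(V, S) = 2/(-8 + (3*(-4*(-2)) + S)) = 2/(-8 + (3*8 + S)) = 2/(-8 + (24 + S)) = 2/(16 + S))
k(u) = 2 - u
(k(-4) + 138)*t(-9, 12) = ((2 - 1*(-4)) + 138)*(2/(16 + 12)) = ((2 + 4) + 138)*(2/28) = (6 + 138)*(2*(1/28)) = 144*(1/14) = 72/7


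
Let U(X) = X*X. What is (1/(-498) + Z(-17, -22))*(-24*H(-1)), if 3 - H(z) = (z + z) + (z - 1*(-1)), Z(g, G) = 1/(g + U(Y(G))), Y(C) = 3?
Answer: 1265/83 ≈ 15.241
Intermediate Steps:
U(X) = X**2
Z(g, G) = 1/(9 + g) (Z(g, G) = 1/(g + 3**2) = 1/(g + 9) = 1/(9 + g))
H(z) = 2 - 3*z (H(z) = 3 - ((z + z) + (z - 1*(-1))) = 3 - (2*z + (z + 1)) = 3 - (2*z + (1 + z)) = 3 - (1 + 3*z) = 3 + (-1 - 3*z) = 2 - 3*z)
(1/(-498) + Z(-17, -22))*(-24*H(-1)) = (1/(-498) + 1/(9 - 17))*(-24*(2 - 3*(-1))) = (-1/498 + 1/(-8))*(-24*(2 + 3)) = (-1/498 - 1/8)*(-24*5) = -253/1992*(-120) = 1265/83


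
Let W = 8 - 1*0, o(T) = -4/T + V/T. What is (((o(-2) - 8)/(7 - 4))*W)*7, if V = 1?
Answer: -364/3 ≈ -121.33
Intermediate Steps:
o(T) = -3/T (o(T) = -4/T + 1/T = -3/T)
W = 8 (W = 8 + 0 = 8)
(((o(-2) - 8)/(7 - 4))*W)*7 = (((-3/(-2) - 8)/(7 - 4))*8)*7 = (((-3*(-½) - 8)/3)*8)*7 = (((3/2 - 8)*(⅓))*8)*7 = (-13/2*⅓*8)*7 = -13/6*8*7 = -52/3*7 = -364/3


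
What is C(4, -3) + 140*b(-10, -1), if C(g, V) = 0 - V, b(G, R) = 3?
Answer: 423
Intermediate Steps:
C(g, V) = -V
C(4, -3) + 140*b(-10, -1) = -1*(-3) + 140*3 = 3 + 420 = 423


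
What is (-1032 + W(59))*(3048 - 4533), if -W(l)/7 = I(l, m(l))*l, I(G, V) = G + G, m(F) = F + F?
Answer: 73902510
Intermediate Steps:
m(F) = 2*F
I(G, V) = 2*G
W(l) = -14*l**2 (W(l) = -7*2*l*l = -14*l**2)
(-1032 + W(59))*(3048 - 4533) = (-1032 - 14*59**2)*(3048 - 4533) = (-1032 - 14*3481)*(-1485) = (-1032 - 48734)*(-1485) = -49766*(-1485) = 73902510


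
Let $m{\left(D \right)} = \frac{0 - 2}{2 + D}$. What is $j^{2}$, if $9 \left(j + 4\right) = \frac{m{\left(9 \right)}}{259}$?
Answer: $\frac{10519784356}{657460881} \approx 16.001$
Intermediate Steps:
$m{\left(D \right)} = - \frac{2}{2 + D}$
$j = - \frac{102566}{25641}$ ($j = -4 + \frac{- \frac{2}{2 + 9} \cdot \frac{1}{259}}{9} = -4 + \frac{- \frac{2}{11} \cdot \frac{1}{259}}{9} = -4 + \frac{\left(-2\right) \frac{1}{11} \cdot \frac{1}{259}}{9} = -4 + \frac{\left(- \frac{2}{11}\right) \frac{1}{259}}{9} = -4 + \frac{1}{9} \left(- \frac{2}{2849}\right) = -4 - \frac{2}{25641} = - \frac{102566}{25641} \approx -4.0001$)
$j^{2} = \left(- \frac{102566}{25641}\right)^{2} = \frac{10519784356}{657460881}$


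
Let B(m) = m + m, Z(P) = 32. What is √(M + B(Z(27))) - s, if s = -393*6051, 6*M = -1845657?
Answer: 2378043 + I*√1230182/2 ≈ 2.378e+6 + 554.57*I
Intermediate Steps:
M = -615219/2 (M = (⅙)*(-1845657) = -615219/2 ≈ -3.0761e+5)
B(m) = 2*m
s = -2378043
√(M + B(Z(27))) - s = √(-615219/2 + 2*32) - 1*(-2378043) = √(-615219/2 + 64) + 2378043 = √(-615091/2) + 2378043 = I*√1230182/2 + 2378043 = 2378043 + I*√1230182/2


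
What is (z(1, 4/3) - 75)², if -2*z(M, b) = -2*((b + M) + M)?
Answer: 46225/9 ≈ 5136.1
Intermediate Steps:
z(M, b) = b + 2*M (z(M, b) = -(-1)*((b + M) + M) = -(-1)*((M + b) + M) = -(-1)*(b + 2*M) = -(-4*M - 2*b)/2 = b + 2*M)
(z(1, 4/3) - 75)² = ((4/3 + 2*1) - 75)² = ((4*(⅓) + 2) - 75)² = ((4/3 + 2) - 75)² = (10/3 - 75)² = (-215/3)² = 46225/9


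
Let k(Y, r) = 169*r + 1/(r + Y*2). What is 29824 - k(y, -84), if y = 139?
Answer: 8539879/194 ≈ 44020.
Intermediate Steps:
k(Y, r) = 1/(r + 2*Y) + 169*r (k(Y, r) = 169*r + 1/(r + 2*Y) = 1/(r + 2*Y) + 169*r)
29824 - k(y, -84) = 29824 - (1 + 169*(-84)**2 + 338*139*(-84))/(-84 + 2*139) = 29824 - (1 + 169*7056 - 3946488)/(-84 + 278) = 29824 - (1 + 1192464 - 3946488)/194 = 29824 - (-2754023)/194 = 29824 - 1*(-2754023/194) = 29824 + 2754023/194 = 8539879/194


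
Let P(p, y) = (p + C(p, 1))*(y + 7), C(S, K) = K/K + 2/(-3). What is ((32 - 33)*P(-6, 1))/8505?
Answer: 136/25515 ≈ 0.0053302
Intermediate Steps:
C(S, K) = ⅓ (C(S, K) = 1 + 2*(-⅓) = 1 - ⅔ = ⅓)
P(p, y) = (7 + y)*(⅓ + p) (P(p, y) = (p + ⅓)*(y + 7) = (⅓ + p)*(7 + y) = (7 + y)*(⅓ + p))
((32 - 33)*P(-6, 1))/8505 = ((32 - 33)*(7/3 + 7*(-6) + (⅓)*1 - 6*1))/8505 = -(7/3 - 42 + ⅓ - 6)*(1/8505) = -1*(-136/3)*(1/8505) = (136/3)*(1/8505) = 136/25515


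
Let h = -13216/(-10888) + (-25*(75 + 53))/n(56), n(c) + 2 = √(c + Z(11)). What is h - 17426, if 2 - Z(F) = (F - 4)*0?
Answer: -644663818/36747 - 1600*√58/27 ≈ -17995.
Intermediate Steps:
Z(F) = 2 (Z(F) = 2 - (F - 4)*0 = 2 - (-4 + F)*0 = 2 - 1*0 = 2 + 0 = 2)
n(c) = -2 + √(2 + c) (n(c) = -2 + √(c + 2) = -2 + √(2 + c))
h = 1652/1361 - 3200/(-2 + √58) (h = -13216/(-10888) + (-25*(75 + 53))/(-2 + √(2 + 56)) = -13216*(-1/10888) + (-25*128)/(-2 + √58) = 1652/1361 - 3200/(-2 + √58) ≈ -568.61)
h - 17426 = (-4310596/36747 - 1600*√58/27) - 17426 = -644663818/36747 - 1600*√58/27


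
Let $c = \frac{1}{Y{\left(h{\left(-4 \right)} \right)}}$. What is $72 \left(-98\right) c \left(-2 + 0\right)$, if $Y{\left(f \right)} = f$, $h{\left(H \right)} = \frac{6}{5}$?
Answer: $11760$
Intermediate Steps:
$h{\left(H \right)} = \frac{6}{5}$ ($h{\left(H \right)} = 6 \cdot \frac{1}{5} = \frac{6}{5}$)
$c = \frac{5}{6}$ ($c = \frac{1}{\frac{6}{5}} = \frac{5}{6} \approx 0.83333$)
$72 \left(-98\right) c \left(-2 + 0\right) = 72 \left(-98\right) \frac{5 \left(-2 + 0\right)}{6} = - 7056 \cdot \frac{5}{6} \left(-2\right) = \left(-7056\right) \left(- \frac{5}{3}\right) = 11760$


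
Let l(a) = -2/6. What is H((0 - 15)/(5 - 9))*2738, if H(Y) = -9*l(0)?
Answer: 8214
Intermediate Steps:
l(a) = -⅓ (l(a) = -2*⅙ = -⅓)
H(Y) = 3 (H(Y) = -9*(-⅓) = 3)
H((0 - 15)/(5 - 9))*2738 = 3*2738 = 8214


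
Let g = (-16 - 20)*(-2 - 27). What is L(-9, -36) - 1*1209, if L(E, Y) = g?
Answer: -165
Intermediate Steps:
g = 1044 (g = -36*(-29) = 1044)
L(E, Y) = 1044
L(-9, -36) - 1*1209 = 1044 - 1*1209 = 1044 - 1209 = -165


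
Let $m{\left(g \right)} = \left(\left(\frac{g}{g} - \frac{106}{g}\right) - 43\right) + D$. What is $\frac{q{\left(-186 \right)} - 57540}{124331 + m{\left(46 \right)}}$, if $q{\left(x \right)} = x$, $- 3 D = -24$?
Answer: $- \frac{73761}{158821} \approx -0.46443$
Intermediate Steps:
$D = 8$ ($D = \left(- \frac{1}{3}\right) \left(-24\right) = 8$)
$m{\left(g \right)} = -34 - \frac{106}{g}$ ($m{\left(g \right)} = \left(\left(\frac{g}{g} - \frac{106}{g}\right) - 43\right) + 8 = \left(\left(1 - \frac{106}{g}\right) - 43\right) + 8 = \left(-42 - \frac{106}{g}\right) + 8 = -34 - \frac{106}{g}$)
$\frac{q{\left(-186 \right)} - 57540}{124331 + m{\left(46 \right)}} = \frac{-186 - 57540}{124331 - \left(34 + \frac{106}{46}\right)} = - \frac{57726}{124331 - \frac{835}{23}} = - \frac{57726}{\frac{2858778}{23}} = \left(-57726\right) \frac{23}{2858778} = - \frac{73761}{158821}$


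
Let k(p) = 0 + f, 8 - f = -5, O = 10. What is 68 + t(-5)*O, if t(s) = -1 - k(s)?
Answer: -72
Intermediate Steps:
f = 13 (f = 8 - 1*(-5) = 8 + 5 = 13)
k(p) = 13 (k(p) = 0 + 13 = 13)
t(s) = -14 (t(s) = -1 - 1*13 = -1 - 13 = -14)
68 + t(-5)*O = 68 - 14*10 = 68 - 140 = -72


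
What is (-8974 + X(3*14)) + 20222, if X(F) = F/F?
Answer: 11249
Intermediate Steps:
X(F) = 1
(-8974 + X(3*14)) + 20222 = (-8974 + 1) + 20222 = -8973 + 20222 = 11249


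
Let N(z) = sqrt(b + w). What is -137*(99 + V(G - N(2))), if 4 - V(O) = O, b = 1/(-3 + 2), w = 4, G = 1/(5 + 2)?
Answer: -98640/7 - 137*sqrt(3) ≈ -14329.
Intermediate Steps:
G = 1/7 ≈ 0.14286
b = -1 (b = 1/(-1) = -1)
N(z) = sqrt(3) (N(z) = sqrt(-1 + 4) = sqrt(3))
V(O) = 4 - O
-137*(99 + V(G - N(2))) = -137*(99 + (4 - (1/7 - sqrt(3)))) = -137*(99 + (4 + (-1/7 + sqrt(3)))) = -137*(99 + (27/7 + sqrt(3))) = -137*(720/7 + sqrt(3)) = -98640/7 - 137*sqrt(3)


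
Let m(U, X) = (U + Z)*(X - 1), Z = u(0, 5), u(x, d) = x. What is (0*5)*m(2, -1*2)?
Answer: 0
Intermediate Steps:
Z = 0
m(U, X) = U*(-1 + X) (m(U, X) = (U + 0)*(X - 1) = U*(-1 + X))
(0*5)*m(2, -1*2) = (0*5)*(2*(-1 - 1*2)) = 0*(2*(-1 - 2)) = 0*(2*(-3)) = 0*(-6) = 0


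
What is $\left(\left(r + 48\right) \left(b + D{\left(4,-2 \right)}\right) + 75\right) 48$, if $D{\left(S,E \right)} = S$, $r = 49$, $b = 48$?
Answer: $245712$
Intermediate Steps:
$\left(\left(r + 48\right) \left(b + D{\left(4,-2 \right)}\right) + 75\right) 48 = \left(\left(49 + 48\right) \left(48 + 4\right) + 75\right) 48 = \left(97 \cdot 52 + 75\right) 48 = \left(5044 + 75\right) 48 = 5119 \cdot 48 = 245712$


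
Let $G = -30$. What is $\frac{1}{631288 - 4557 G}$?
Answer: $\frac{1}{767998} \approx 1.3021 \cdot 10^{-6}$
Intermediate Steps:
$\frac{1}{631288 - 4557 G} = \frac{1}{631288 - -136710} = \frac{1}{631288 + 136710} = \frac{1}{767998}$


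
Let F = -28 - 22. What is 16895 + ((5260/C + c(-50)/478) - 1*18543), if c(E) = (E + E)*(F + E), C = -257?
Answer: -101197244/61423 ≈ -1647.5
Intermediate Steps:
F = -50
c(E) = 2*E*(-50 + E) (c(E) = (E + E)*(-50 + E) = (2*E)*(-50 + E) = 2*E*(-50 + E))
16895 + ((5260/C + c(-50)/478) - 1*18543) = 16895 + ((5260/(-257) + (2*(-50)*(-50 - 50))/478) - 1*18543) = 16895 + ((5260*(-1/257) + (2*(-50)*(-100))*(1/478)) - 18543) = 16895 + ((-5260/257 + 10000*(1/478)) - 18543) = 16895 + ((-5260/257 + 5000/239) - 18543) = 16895 + (27860/61423 - 18543) = 16895 - 1138938829/61423 = -101197244/61423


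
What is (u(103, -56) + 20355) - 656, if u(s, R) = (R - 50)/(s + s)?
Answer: 2028944/103 ≈ 19699.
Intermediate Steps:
u(s, R) = (-50 + R)/(2*s) (u(s, R) = (-50 + R)/((2*s)) = (-50 + R)*(1/(2*s)) = (-50 + R)/(2*s))
(u(103, -56) + 20355) - 656 = ((½)*(-50 - 56)/103 + 20355) - 656 = ((½)*(1/103)*(-106) + 20355) - 656 = (-53/103 + 20355) - 656 = 2096512/103 - 656 = 2028944/103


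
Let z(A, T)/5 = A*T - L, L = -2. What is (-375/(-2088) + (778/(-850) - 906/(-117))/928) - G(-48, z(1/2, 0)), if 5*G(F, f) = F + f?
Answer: 119775839/15381600 ≈ 7.7870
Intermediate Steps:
z(A, T) = 10 + 5*A*T (z(A, T) = 5*(A*T - 1*(-2)) = 5*(A*T + 2) = 5*(2 + A*T) = 10 + 5*A*T)
G(F, f) = F/5 + f/5 (G(F, f) = (F + f)/5 = F/5 + f/5)
(-375/(-2088) + (778/(-850) - 906/(-117))/928) - G(-48, z(1/2, 0)) = (-375/(-2088) + (778/(-850) - 906/(-117))/928) - ((⅕)*(-48) + (10 + 5*(1/2)*0)/5) = (-375*(-1/2088) + (778*(-1/850) - 906*(-1/117))*(1/928)) - (-48/5 + (10 + 5*(1*(½))*0)/5) = (125/696 + (-389/425 + 302/39)*(1/928)) - (-48/5 + (10 + 5*(½)*0)/5) = (125/696 + (113179/16575)*(1/928)) - (-48/5 + (10 + 0)/5) = (125/696 + 113179/15381600) - (-48/5 + (⅕)*10) = 2875679/15381600 - (-48/5 + 2) = 2875679/15381600 - 1*(-38/5) = 2875679/15381600 + 38/5 = 119775839/15381600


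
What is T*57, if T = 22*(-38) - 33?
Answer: -49533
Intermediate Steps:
T = -869 (T = -836 - 33 = -869)
T*57 = -869*57 = -49533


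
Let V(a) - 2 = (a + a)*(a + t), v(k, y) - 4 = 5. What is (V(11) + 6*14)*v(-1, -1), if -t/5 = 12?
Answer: -8928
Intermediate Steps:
t = -60 (t = -5*12 = -60)
v(k, y) = 9 (v(k, y) = 4 + 5 = 9)
V(a) = 2 + 2*a*(-60 + a) (V(a) = 2 + (a + a)*(a - 60) = 2 + (2*a)*(-60 + a) = 2 + 2*a*(-60 + a))
(V(11) + 6*14)*v(-1, -1) = ((2 - 120*11 + 2*11**2) + 6*14)*9 = ((2 - 1320 + 2*121) + 84)*9 = ((2 - 1320 + 242) + 84)*9 = (-1076 + 84)*9 = -992*9 = -8928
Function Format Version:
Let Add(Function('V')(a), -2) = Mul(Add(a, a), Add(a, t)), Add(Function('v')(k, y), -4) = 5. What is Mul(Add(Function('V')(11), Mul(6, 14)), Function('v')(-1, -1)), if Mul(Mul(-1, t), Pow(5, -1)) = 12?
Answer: -8928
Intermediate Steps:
t = -60 (t = Mul(-5, 12) = -60)
Function('v')(k, y) = 9 (Function('v')(k, y) = Add(4, 5) = 9)
Function('V')(a) = Add(2, Mul(2, a, Add(-60, a))) (Function('V')(a) = Add(2, Mul(Add(a, a), Add(a, -60))) = Add(2, Mul(Mul(2, a), Add(-60, a))) = Add(2, Mul(2, a, Add(-60, a))))
Mul(Add(Function('V')(11), Mul(6, 14)), Function('v')(-1, -1)) = Mul(Add(Add(2, Mul(-120, 11), Mul(2, Pow(11, 2))), Mul(6, 14)), 9) = Mul(Add(Add(2, -1320, Mul(2, 121)), 84), 9) = Mul(Add(Add(2, -1320, 242), 84), 9) = Mul(Add(-1076, 84), 9) = Mul(-992, 9) = -8928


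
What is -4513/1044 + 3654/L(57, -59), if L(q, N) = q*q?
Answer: -1205329/376884 ≈ -3.1981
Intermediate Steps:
L(q, N) = q²
-4513/1044 + 3654/L(57, -59) = -4513/1044 + 3654/(57²) = -4513*1/1044 + 3654/3249 = -4513/1044 + 3654*(1/3249) = -4513/1044 + 406/361 = -1205329/376884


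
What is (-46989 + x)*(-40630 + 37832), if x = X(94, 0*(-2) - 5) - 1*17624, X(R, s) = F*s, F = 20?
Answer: 181066974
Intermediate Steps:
X(R, s) = 20*s
x = -17724 (x = 20*(0*(-2) - 5) - 1*17624 = 20*(0 - 5) - 17624 = 20*(-5) - 17624 = -100 - 17624 = -17724)
(-46989 + x)*(-40630 + 37832) = (-46989 - 17724)*(-40630 + 37832) = -64713*(-2798) = 181066974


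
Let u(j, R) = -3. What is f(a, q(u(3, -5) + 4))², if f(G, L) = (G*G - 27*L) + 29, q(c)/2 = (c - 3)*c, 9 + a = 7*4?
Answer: 248004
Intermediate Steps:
a = 19 (a = -9 + 7*4 = -9 + 28 = 19)
q(c) = 2*c*(-3 + c) (q(c) = 2*((c - 3)*c) = 2*((-3 + c)*c) = 2*(c*(-3 + c)) = 2*c*(-3 + c))
f(G, L) = 29 + G² - 27*L (f(G, L) = (G² - 27*L) + 29 = 29 + G² - 27*L)
f(a, q(u(3, -5) + 4))² = (29 + 19² - 54*(-3 + 4)*(-3 + (-3 + 4)))² = (29 + 361 - 54*(-3 + 1))² = (29 + 361 - 54*(-2))² = (29 + 361 - 27*(-4))² = (29 + 361 + 108)² = 498² = 248004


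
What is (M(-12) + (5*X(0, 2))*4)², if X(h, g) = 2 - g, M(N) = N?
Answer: 144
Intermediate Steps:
(M(-12) + (5*X(0, 2))*4)² = (-12 + (5*(2 - 1*2))*4)² = (-12 + (5*(2 - 2))*4)² = (-12 + (5*0)*4)² = (-12 + 0*4)² = (-12 + 0)² = (-12)² = 144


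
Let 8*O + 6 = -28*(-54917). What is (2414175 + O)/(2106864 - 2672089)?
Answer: -2085107/452180 ≈ -4.6112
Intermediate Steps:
O = 768835/4 (O = -¾ + (-28*(-54917))/8 = -¾ + (⅛)*1537676 = -¾ + 384419/2 = 768835/4 ≈ 1.9221e+5)
(2414175 + O)/(2106864 - 2672089) = (2414175 + 768835/4)/(2106864 - 2672089) = (10425535/4)/(-565225) = (10425535/4)*(-1/565225) = -2085107/452180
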